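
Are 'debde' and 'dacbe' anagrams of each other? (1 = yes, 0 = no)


Sort characters of 'debde': 'bddee'
Sort characters of 'dacbe': 'abcde'
Sorted forms differ -> they are NOT anagrams
Result: 0

0


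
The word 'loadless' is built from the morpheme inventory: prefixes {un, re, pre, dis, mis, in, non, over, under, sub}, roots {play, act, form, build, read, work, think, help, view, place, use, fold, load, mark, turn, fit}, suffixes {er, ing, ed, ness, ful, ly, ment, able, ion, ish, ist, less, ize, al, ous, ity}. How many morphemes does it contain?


Segmenting 'loadless' against the inventory:
  'load' -> root (morpheme 1)
  'less' -> suffix (morpheme 2)
Total morphemes: 2

2


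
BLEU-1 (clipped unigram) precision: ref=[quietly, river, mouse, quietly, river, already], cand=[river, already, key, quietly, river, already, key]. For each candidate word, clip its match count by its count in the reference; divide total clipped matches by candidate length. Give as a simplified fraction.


Reference word counts: {'already': 1, 'mouse': 1, 'quietly': 2, 'river': 2}
Checking each candidate word (with clipping):
  'river' -> in reference (ref count 2, used 1/2) -> match (matches: 1)
  'already' -> in reference (ref count 1, used 1/1) -> match (matches: 2)
  'key' -> not in reference -> no match (matches: 2)
  'quietly' -> in reference (ref count 2, used 1/2) -> match (matches: 3)
  'river' -> in reference (ref count 2, used 2/2) -> match (matches: 4)
  'already' -> ref count 1 already used up (1/1) -> clipped, no match (matches: 4)
  'key' -> not in reference -> no match (matches: 4)
Clipped matches: 4, Candidate length: 7
Precision = 4/7

4/7


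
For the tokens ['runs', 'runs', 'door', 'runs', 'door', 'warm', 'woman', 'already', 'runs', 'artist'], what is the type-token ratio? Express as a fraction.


Tokens: 10
Unique types: ('already', 'artist', 'door', 'runs', 'warm', 'woman') = 6
TTR = 6/10
Simplify: divide both by 2 -> 3/5
TTR = 3/5

3/5


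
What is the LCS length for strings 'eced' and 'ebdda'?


DP table for LCS of 'eced' and 'ebdda':
       e  b  d  d  a
    0  0  0  0  0  0
  e 0  1  1  1  1  1
  c 0  1  1  1  1  1
  e 0  1  1  1  1  1
  d 0  1  1  2  2  2
LCS: 'ed'
LCS length = 2

2


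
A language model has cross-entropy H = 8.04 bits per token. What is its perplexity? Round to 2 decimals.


Perplexity formula: PP = 2^H
H = 8.04
PP = 2^8.04
Decompose: 2^8.04 = 2^8 * 2^0.04
2^8 = 256, 2^0.04 ~ 1.0281138
PP ~ 256 * 1.0281138 = 263.1971328
Rounded to 2 decimals: 263.20

263.20


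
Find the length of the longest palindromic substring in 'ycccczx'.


Scanning 'ycccczx' for palindromic substrings.
Substring at positions 1-4: 'cccc'.
Check: reverse('cccc') = 'cccc' -> palindrome confirmed.
Neighbouring characters ('y' / 'z') break symmetry, so it cannot extend further.
No longer palindromic substring exists; longest length = 4

4


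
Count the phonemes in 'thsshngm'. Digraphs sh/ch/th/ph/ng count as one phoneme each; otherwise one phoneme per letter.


Parsing 'thsshngm' greedily, digraphs first:
  'th' -> digraph (1 consonant phoneme) (phonemes so far: 1)
  's' -> consonant phoneme (phonemes so far: 2)
  'sh' -> digraph (1 consonant phoneme) (phonemes so far: 3)
  'ng' -> digraph (1 consonant phoneme) (phonemes so far: 4)
  'm' -> consonant phoneme (phonemes so far: 5)
Total phonemes: 5

5


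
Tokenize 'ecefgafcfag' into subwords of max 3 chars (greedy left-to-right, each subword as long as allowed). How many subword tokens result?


'ecefgafcfag' has 11 characters.
Chunking with max size 3:
  Chunk 1: 'ece' (positions 0-2)
  Chunk 2: 'fga' (positions 3-5)
  Chunk 3: 'fcf' (positions 6-8)
  Chunk 4: 'ag' (positions 9-10)
Total chunks: ceil(11 / 3) = 4

4


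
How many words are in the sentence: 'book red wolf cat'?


Counting words by splitting on spaces:
  Word 1: 'book'
  Word 2: 'red'
  Word 3: 'wolf'
  Word 4: 'cat'
Total words: 4

4


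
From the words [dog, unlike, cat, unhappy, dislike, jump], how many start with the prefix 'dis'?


Checking each word for prefix 'dis':
  'dog' -> no (count: 0)
  'unlike' -> no (count: 0)
  'cat' -> no (count: 0)
  'unhappy' -> no (count: 0)
  'dislike' -> YES, starts with 'dis' (count: 1)
  'jump' -> no (count: 1)
Total with prefix 'dis': 1

1


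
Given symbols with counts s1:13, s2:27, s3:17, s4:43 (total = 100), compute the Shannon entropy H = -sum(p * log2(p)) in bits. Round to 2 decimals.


Computing entropy H = -sum(p_i * log2(p_i)):
  s1: p = 13/100 = 0.1300, -p*log2(p) = 0.3826
  s2: p = 27/100 = 0.2700, -p*log2(p) = 0.5100
  s3: p = 17/100 = 0.1700, -p*log2(p) = 0.4346
  s4: p = 43/100 = 0.4300, -p*log2(p) = 0.5236
H = sum of terms = 1.8508
Rounded to 2 decimals: 1.85

1.85


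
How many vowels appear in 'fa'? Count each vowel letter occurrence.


Scanning each character of 'fa':
  Position 1: 'f' -> consonant (running count: 0)
  Position 2: 'a' -> vowel (running count: 1)
Total vowels: 1

1


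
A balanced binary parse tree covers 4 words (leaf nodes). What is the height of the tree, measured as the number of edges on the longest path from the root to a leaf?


In a balanced binary tree with n leaves the deepest leaf is ceil(log2(n)) edges below the root.
log2(4) = 2.0000
ceil(2.0000) = 2
height (edges) = 2

2


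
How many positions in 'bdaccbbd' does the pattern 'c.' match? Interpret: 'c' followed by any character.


Pattern: c. means 'c' followed by any character.
Scanning 'bdaccbbd' position-by-position:
  Pos 0: window 'bd' -> no
  Pos 1: window 'da' -> no
  Pos 2: window 'ac' -> no
  Pos 3: window 'cc' -> MATCH
  Pos 4: window 'cb' -> MATCH
  Pos 5: window 'bb' -> no
  Pos 6: window 'bd' -> no
  Pos 7: window 'd' -> no
Total matches: 2

2


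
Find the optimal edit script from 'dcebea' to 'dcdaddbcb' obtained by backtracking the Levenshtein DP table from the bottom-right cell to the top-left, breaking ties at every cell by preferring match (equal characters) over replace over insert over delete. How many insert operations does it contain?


Edit distance = 6. Backtracking from cell (6, 9) with preference match > replace > insert > delete,
then listing the resulting alignment 'dcebea' -> 'dcdaddbcb' left to right:
  Step 1: keep 'd'
  Step 2: keep 'c'
  Step 3: insert 'd' [insertion #1]
  Step 4: insert 'a' [insertion #2]
  Step 5: insert 'd' [insertion #3]
  Step 6: replace e->d
  Step 7: keep 'b'
  Step 8: replace e->c
  Step 9: replace a->b
Total insertions: 3

3


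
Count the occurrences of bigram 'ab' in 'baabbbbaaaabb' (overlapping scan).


Scanning 'baabbbbaaaabb' for bigram 'ab':
  Position 0: 'ba' -> no
  Position 1: 'aa' -> no
  Position 2: 'ab' -> MATCH
  Position 3: 'bb' -> no
  Position 4: 'bb' -> no
  Position 5: 'bb' -> no
  Position 6: 'ba' -> no
  Position 7: 'aa' -> no
  Position 8: 'aa' -> no
  Position 9: 'aa' -> no
  Position 10: 'ab' -> MATCH
  Position 11: 'bb' -> no
Total matches: 2

2


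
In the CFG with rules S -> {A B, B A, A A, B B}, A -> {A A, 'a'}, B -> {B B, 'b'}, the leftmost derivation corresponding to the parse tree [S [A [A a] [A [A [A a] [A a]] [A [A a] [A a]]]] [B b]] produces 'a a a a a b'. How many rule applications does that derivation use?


Every bracketed nonterminal node [X ...] in the tree is produced by exactly one rule application.
Reading the tree off as a leftmost derivation:
  Step 1: S  =>  A B   (applied S -> A B)
  Step 2: A B  =>  A A B   (applied A -> A A)
  Step 3: A A B  =>  a A B   (applied A -> a)
  Step 4: a A B  =>  a A A B   (applied A -> A A)
  Step 5: a A A B  =>  a A A A B   (applied A -> A A)
  Step 6: a A A A B  =>  a a A A B   (applied A -> a)
  Step 7: a a A A B  =>  a a a A B   (applied A -> a)
  Step 8: a a a A B  =>  a a a A A B   (applied A -> A A)
  Step 9: a a a A A B  =>  a a a a A B   (applied A -> a)
  Step 10: a a a a A B  =>  a a a a a B   (applied A -> a)
  Step 11: a a a a a B  =>  a a a a a b   (applied B -> b)
Final yield: a a a a a b
Total rewrite steps: 11

11


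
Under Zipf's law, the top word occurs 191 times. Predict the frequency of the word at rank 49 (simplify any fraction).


Zipf's law: freq(rank) = f1 / rank
f1 = 191, rank = 49
freq = 191 / 49
GCD(191, 49) = 1
Simplified: 191/49

191/49


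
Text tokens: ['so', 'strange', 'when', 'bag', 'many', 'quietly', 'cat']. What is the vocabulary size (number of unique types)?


Listing all tokens and tracking unique types:
  Token 1: 'so' -> NEW (unique so far: 1)
  Token 2: 'strange' -> NEW (unique so far: 2)
  Token 3: 'when' -> NEW (unique so far: 3)
  Token 4: 'bag' -> NEW (unique so far: 4)
  Token 5: 'many' -> NEW (unique so far: 5)
  Token 6: 'quietly' -> NEW (unique so far: 6)
  Token 7: 'cat' -> NEW (unique so far: 7)
Unique types: ('bag', 'cat', 'many', 'quietly', 'so', 'strange', 'when')
Vocabulary size: 7

7


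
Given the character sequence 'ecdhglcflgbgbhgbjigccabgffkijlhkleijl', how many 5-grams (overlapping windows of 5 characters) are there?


String 'ecdhglcflgbgbhgbjigccabgffkijlhkleijl' has length L = 37.
Number of overlapping n-grams = L - n + 1
Substituting: 37 - 5 + 1 = 33

33


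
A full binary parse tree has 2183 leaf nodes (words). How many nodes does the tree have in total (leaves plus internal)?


Leaf nodes (terminals): 2183
Internal nodes = n - 1 = 2183 - 1 = 2182
Total = leaves + internal = 2183 + 2182 = 4365

4365


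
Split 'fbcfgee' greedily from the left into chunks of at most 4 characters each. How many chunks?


'fbcfgee' has 7 characters.
Chunking with max size 4:
  Chunk 1: 'fbcf' (positions 0-3)
  Chunk 2: 'gee' (positions 4-6)
Total chunks: ceil(7 / 4) = 2

2


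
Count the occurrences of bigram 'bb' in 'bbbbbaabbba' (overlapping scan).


Scanning 'bbbbbaabbba' for bigram 'bb':
  Position 0: 'bb' -> MATCH
  Position 1: 'bb' -> MATCH
  Position 2: 'bb' -> MATCH
  Position 3: 'bb' -> MATCH
  Position 4: 'ba' -> no
  Position 5: 'aa' -> no
  Position 6: 'ab' -> no
  Position 7: 'bb' -> MATCH
  Position 8: 'bb' -> MATCH
  Position 9: 'ba' -> no
Total matches: 6

6


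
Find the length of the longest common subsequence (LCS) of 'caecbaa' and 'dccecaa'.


DP table for LCS of 'caecbaa' and 'dccecaa':
       d  c  c  e  c  a  a
    0  0  0  0  0  0  0  0
  c 0  0  1  1  1  1  1  1
  a 0  0  1  1  1  1  2  2
  e 0  0  1  1  2  2  2  2
  c 0  0  1  2  2  3  3  3
  b 0  0  1  2  2  3  3  3
  a 0  0  1  2  2  3  4  4
  a 0  0  1  2  2  3  4  5
LCS: 'cecaa'
LCS length = 5

5


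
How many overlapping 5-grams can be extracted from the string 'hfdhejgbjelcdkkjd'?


String 'hfdhejgbjelcdkkjd' has length L = 17.
Number of overlapping n-grams = L - n + 1
Substituting: 17 - 5 + 1 = 13

13


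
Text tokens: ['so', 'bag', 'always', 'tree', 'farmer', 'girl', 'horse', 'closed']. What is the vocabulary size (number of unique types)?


Listing all tokens and tracking unique types:
  Token 1: 'so' -> NEW (unique so far: 1)
  Token 2: 'bag' -> NEW (unique so far: 2)
  Token 3: 'always' -> NEW (unique so far: 3)
  Token 4: 'tree' -> NEW (unique so far: 4)
  Token 5: 'farmer' -> NEW (unique so far: 5)
  Token 6: 'girl' -> NEW (unique so far: 6)
  Token 7: 'horse' -> NEW (unique so far: 7)
  Token 8: 'closed' -> NEW (unique so far: 8)
Unique types: ('always', 'bag', 'closed', 'farmer', 'girl', 'horse', 'so', 'tree')
Vocabulary size: 8

8


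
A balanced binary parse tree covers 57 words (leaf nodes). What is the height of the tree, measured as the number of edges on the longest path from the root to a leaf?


In a balanced binary tree with n leaves the deepest leaf is ceil(log2(n)) edges below the root.
log2(57) = 5.8329
ceil(5.8329) = 6
height (edges) = 6

6


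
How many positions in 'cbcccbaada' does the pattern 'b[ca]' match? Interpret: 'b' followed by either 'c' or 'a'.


Pattern: b[ca] means 'b' followed by either 'c' or 'a'.
Scanning 'cbcccbaada' position-by-position:
  Pos 0: window 'cb' -> no
  Pos 1: window 'bc' -> MATCH
  Pos 2: window 'cc' -> no
  Pos 3: window 'cc' -> no
  Pos 4: window 'cb' -> no
  Pos 5: window 'ba' -> MATCH
  Pos 6: window 'aa' -> no
  Pos 7: window 'ad' -> no
  Pos 8: window 'da' -> no
  Pos 9: window 'a' -> no
Total matches: 2

2


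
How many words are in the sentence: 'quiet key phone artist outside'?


Counting words by splitting on spaces:
  Word 1: 'quiet'
  Word 2: 'key'
  Word 3: 'phone'
  Word 4: 'artist'
  Word 5: 'outside'
Total words: 5

5


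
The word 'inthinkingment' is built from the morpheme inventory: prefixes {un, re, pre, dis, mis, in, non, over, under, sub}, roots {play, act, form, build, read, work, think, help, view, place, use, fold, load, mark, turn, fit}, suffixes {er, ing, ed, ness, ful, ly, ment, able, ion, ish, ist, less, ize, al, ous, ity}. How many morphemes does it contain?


Segmenting 'inthinkingment' against the inventory:
  'in' -> prefix (morpheme 1)
  'think' -> root (morpheme 2)
  'ing' -> suffix (morpheme 3)
  'ment' -> suffix (morpheme 4)
Total morphemes: 4

4


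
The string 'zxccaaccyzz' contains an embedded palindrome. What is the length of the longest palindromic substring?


Scanning 'zxccaaccyzz' for palindromic substrings.
Substring at positions 2-7: 'ccaacc'.
Check: reverse('ccaacc') = 'ccaacc' -> palindrome confirmed.
Neighbouring characters ('x' / 'y') break symmetry, so it cannot extend further.
No longer palindromic substring exists; longest length = 6

6


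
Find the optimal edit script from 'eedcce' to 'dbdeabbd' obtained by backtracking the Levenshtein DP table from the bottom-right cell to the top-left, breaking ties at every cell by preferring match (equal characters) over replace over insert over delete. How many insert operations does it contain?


Edit distance = 7. Backtracking from cell (6, 8) with preference match > replace > insert > delete,
then listing the resulting alignment 'eedcce' -> 'dbdeabbd' left to right:
  Step 1: insert 'd' [insertion #1]
  Step 2: insert 'b' [insertion #2]
  Step 3: replace e->d
  Step 4: keep 'e'
  Step 5: replace d->a
  Step 6: replace c->b
  Step 7: replace c->b
  Step 8: replace e->d
Total insertions: 2

2


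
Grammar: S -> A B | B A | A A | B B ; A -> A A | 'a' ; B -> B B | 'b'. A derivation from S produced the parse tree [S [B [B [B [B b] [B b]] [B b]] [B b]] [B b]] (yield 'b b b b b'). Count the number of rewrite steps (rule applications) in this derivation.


Every bracketed nonterminal node [X ...] in the tree is produced by exactly one rule application.
Reading the tree off as a leftmost derivation:
  Step 1: S  =>  B B   (applied S -> B B)
  Step 2: B B  =>  B B B   (applied B -> B B)
  Step 3: B B B  =>  B B B B   (applied B -> B B)
  Step 4: B B B B  =>  B B B B B   (applied B -> B B)
  Step 5: B B B B B  =>  b B B B B   (applied B -> b)
  Step 6: b B B B B  =>  b b B B B   (applied B -> b)
  Step 7: b b B B B  =>  b b b B B   (applied B -> b)
  Step 8: b b b B B  =>  b b b b B   (applied B -> b)
  Step 9: b b b b B  =>  b b b b b   (applied B -> b)
Final yield: b b b b b
Total rewrite steps: 9

9


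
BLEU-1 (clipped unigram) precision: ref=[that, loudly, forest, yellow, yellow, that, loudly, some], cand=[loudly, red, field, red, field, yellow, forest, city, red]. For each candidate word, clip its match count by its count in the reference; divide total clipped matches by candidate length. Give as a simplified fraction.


Reference word counts: {'forest': 1, 'loudly': 2, 'some': 1, 'that': 2, 'yellow': 2}
Checking each candidate word (with clipping):
  'loudly' -> in reference (ref count 2, used 1/2) -> match (matches: 1)
  'red' -> not in reference -> no match (matches: 1)
  'field' -> not in reference -> no match (matches: 1)
  'red' -> not in reference -> no match (matches: 1)
  'field' -> not in reference -> no match (matches: 1)
  'yellow' -> in reference (ref count 2, used 1/2) -> match (matches: 2)
  'forest' -> in reference (ref count 1, used 1/1) -> match (matches: 3)
  'city' -> not in reference -> no match (matches: 3)
  'red' -> not in reference -> no match (matches: 3)
Clipped matches: 3, Candidate length: 9
Precision = 3/9 = 1/3

1/3


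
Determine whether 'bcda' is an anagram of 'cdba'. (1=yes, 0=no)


Sort characters of 'bcda': 'abcd'
Sort characters of 'cdba': 'abcd'
Sorted forms match -> they ARE anagrams
Result: 1

1


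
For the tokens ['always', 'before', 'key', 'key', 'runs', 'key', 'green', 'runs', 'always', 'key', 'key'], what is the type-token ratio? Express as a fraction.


Tokens: 11
Unique types: ('always', 'before', 'green', 'key', 'runs') = 5
TTR = 5/11
Already in lowest terms.

5/11


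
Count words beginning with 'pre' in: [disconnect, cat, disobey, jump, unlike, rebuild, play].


Checking each word for prefix 'pre':
  'disconnect' -> no (count: 0)
  'cat' -> no (count: 0)
  'disobey' -> no (count: 0)
  'jump' -> no (count: 0)
  'unlike' -> no (count: 0)
  'rebuild' -> no (count: 0)
  'play' -> no (count: 0)
Total with prefix 'pre': 0

0


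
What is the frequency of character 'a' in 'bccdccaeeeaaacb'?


Scanning 'bccdccaeeeaaacb' for 'a':
  Position 6: 'a' -> MATCH (count: 1)
  Position 10: 'a' -> MATCH (count: 2)
  Position 11: 'a' -> MATCH (count: 3)
  Position 12: 'a' -> MATCH (count: 4)
Total occurrences of 'a': 4

4


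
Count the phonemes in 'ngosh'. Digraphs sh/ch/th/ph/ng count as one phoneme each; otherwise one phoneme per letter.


Parsing 'ngosh' greedily, digraphs first:
  'ng' -> digraph (1 consonant phoneme) (phonemes so far: 1)
  'o' -> vowel phoneme (phonemes so far: 2)
  'sh' -> digraph (1 consonant phoneme) (phonemes so far: 3)
Total phonemes: 3

3


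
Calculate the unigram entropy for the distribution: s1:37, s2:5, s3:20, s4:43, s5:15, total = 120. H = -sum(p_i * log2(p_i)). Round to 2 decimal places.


Computing entropy H = -sum(p_i * log2(p_i)):
  s1: p = 37/120 = 0.3083, -p*log2(p) = 0.5234
  s2: p = 5/120 = 0.0417, -p*log2(p) = 0.1910
  s3: p = 20/120 = 0.1667, -p*log2(p) = 0.4308
  s4: p = 43/120 = 0.3583, -p*log2(p) = 0.5306
  s5: p = 15/120 = 0.1250, -p*log2(p) = 0.3750
H = sum of terms = 2.0508
Rounded to 2 decimals: 2.05

2.05


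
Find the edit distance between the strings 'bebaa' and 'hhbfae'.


Building DP table for s1='bebaa' (len 5) and s2='hhbfae' (len 6):
       h  h  b  f  a  e
    0  1  2  3  4  5  6
  b 1  1  2  2  3  4  5
  e 2  2  2  3  3  4  4
  b 3  3  3  2  3  4  5
  a 4  4  4  3  3  3  4
  a 5  5  5  4  4  3  4
Edit distance = dp[5][6] = 4

4


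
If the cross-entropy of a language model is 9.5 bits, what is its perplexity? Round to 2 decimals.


Perplexity formula: PP = 2^H
H = 9.5
PP = 2^9.5
Decompose: 2^9.5 = 2^9 * 2^0.5 = 2^9 * sqrt(2)
2^9 = 512, sqrt(2) ~ 1.4142136
PP ~ 512 * 1.4142136 = 724.0773632
Rounded to 2 decimals: 724.08

724.08


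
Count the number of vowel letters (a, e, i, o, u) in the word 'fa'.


Scanning each character of 'fa':
  Position 1: 'f' -> consonant (running count: 0)
  Position 2: 'a' -> vowel (running count: 1)
Total vowels: 1

1


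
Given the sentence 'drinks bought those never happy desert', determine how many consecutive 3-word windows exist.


Word trigrams from [6] words:
  Trigram 1: (drinks bought those)
  Trigram 2: (bought those never)
  Trigram 3: (those never happy)
  Trigram 4: (never happy desert)
Total word trigrams: 6 - 2 = 4

4


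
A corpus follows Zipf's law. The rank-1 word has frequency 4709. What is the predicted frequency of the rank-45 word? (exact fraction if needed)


Zipf's law: freq(rank) = f1 / rank
f1 = 4709, rank = 45
freq = 4709 / 45
GCD(4709, 45) = 1
Simplified: 4709/45

4709/45


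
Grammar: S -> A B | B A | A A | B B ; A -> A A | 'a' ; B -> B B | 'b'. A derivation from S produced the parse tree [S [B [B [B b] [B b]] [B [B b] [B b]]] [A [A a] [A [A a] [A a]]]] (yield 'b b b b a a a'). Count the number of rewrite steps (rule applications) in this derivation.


Every bracketed nonterminal node [X ...] in the tree is produced by exactly one rule application.
Reading the tree off as a leftmost derivation:
  Step 1: S  =>  B A   (applied S -> B A)
  Step 2: B A  =>  B B A   (applied B -> B B)
  Step 3: B B A  =>  B B B A   (applied B -> B B)
  Step 4: B B B A  =>  b B B A   (applied B -> b)
  Step 5: b B B A  =>  b b B A   (applied B -> b)
  Step 6: b b B A  =>  b b B B A   (applied B -> B B)
  Step 7: b b B B A  =>  b b b B A   (applied B -> b)
  Step 8: b b b B A  =>  b b b b A   (applied B -> b)
  Step 9: b b b b A  =>  b b b b A A   (applied A -> A A)
  Step 10: b b b b A A  =>  b b b b a A   (applied A -> a)
  Step 11: b b b b a A  =>  b b b b a A A   (applied A -> A A)
  Step 12: b b b b a A A  =>  b b b b a a A   (applied A -> a)
  Step 13: b b b b a a A  =>  b b b b a a a   (applied A -> a)
Final yield: b b b b a a a
Total rewrite steps: 13

13


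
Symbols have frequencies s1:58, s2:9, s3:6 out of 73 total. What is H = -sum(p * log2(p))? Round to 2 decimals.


Computing entropy H = -sum(p_i * log2(p_i)):
  s1: p = 58/73 = 0.7945, -p*log2(p) = 0.2637
  s2: p = 9/73 = 0.1233, -p*log2(p) = 0.3723
  s3: p = 6/73 = 0.0822, -p*log2(p) = 0.2963
H = sum of terms = 0.9323
Rounded to 2 decimals: 0.93

0.93


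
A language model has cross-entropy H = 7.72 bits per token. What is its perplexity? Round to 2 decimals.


Perplexity formula: PP = 2^H
H = 7.72
PP = 2^7.72
Decompose: 2^7.72 = 2^7 * 2^0.72
2^7 = 128, 2^0.72 ~ 1.6471820
PP ~ 128 * 1.6471820 = 210.8392960
Rounded to 2 decimals: 210.84

210.84


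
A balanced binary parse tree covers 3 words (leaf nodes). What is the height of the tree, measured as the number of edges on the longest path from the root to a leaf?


In a balanced binary tree with n leaves the deepest leaf is ceil(log2(n)) edges below the root.
log2(3) = 1.5850
ceil(1.5850) = 2
height (edges) = 2

2


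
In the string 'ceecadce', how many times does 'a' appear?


Scanning 'ceecadce' for 'a':
  Position 4: 'a' -> MATCH (count: 1)
Total occurrences of 'a': 1

1


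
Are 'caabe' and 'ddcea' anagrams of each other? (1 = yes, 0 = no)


Sort characters of 'caabe': 'aabce'
Sort characters of 'ddcea': 'acdde'
Sorted forms differ -> they are NOT anagrams
Result: 0

0


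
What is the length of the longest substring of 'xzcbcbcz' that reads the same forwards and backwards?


Scanning 'xzcbcbcz' for palindromic substrings.
Substring at positions 1-7: 'zcbcbcz'.
Check: reverse('zcbcbcz') = 'zcbcbcz' -> palindrome confirmed.
Neighbouring characters ('x' / '-') break symmetry, so it cannot extend further.
No longer palindromic substring exists; longest length = 7

7


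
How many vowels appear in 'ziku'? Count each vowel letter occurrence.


Scanning each character of 'ziku':
  Position 1: 'z' -> consonant (running count: 0)
  Position 2: 'i' -> vowel (running count: 1)
  Position 3: 'k' -> consonant (running count: 1)
  Position 4: 'u' -> vowel (running count: 2)
Total vowels: 2

2


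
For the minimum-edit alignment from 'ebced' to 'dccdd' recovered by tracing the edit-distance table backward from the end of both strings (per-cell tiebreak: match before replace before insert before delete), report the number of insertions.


Edit distance = 3. Backtracking from cell (5, 5) with preference match > replace > insert > delete,
then listing the resulting alignment 'ebced' -> 'dccdd' left to right:
  Step 1: replace e->d
  Step 2: replace b->c
  Step 3: keep 'c'
  Step 4: replace e->d
  Step 5: keep 'd'
Total insertions: 0

0


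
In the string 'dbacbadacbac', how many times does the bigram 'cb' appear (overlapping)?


Scanning 'dbacbadacbac' for bigram 'cb':
  Position 0: 'db' -> no
  Position 1: 'ba' -> no
  Position 2: 'ac' -> no
  Position 3: 'cb' -> MATCH
  Position 4: 'ba' -> no
  Position 5: 'ad' -> no
  Position 6: 'da' -> no
  Position 7: 'ac' -> no
  Position 8: 'cb' -> MATCH
  Position 9: 'ba' -> no
  Position 10: 'ac' -> no
Total matches: 2

2


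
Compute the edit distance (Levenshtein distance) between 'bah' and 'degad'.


Building DP table for s1='bah' (len 3) and s2='degad' (len 5):
       d  e  g  a  d
    0  1  2  3  4  5
  b 1  1  2  3  4  5
  a 2  2  2  3  3  4
  h 3  3  3  3  4  4
Edit distance = dp[3][5] = 4

4


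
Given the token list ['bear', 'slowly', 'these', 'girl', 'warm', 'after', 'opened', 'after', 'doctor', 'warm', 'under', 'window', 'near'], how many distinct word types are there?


Listing all tokens and tracking unique types:
  Token 1: 'bear' -> NEW (unique so far: 1)
  Token 2: 'slowly' -> NEW (unique so far: 2)
  Token 3: 'these' -> NEW (unique so far: 3)
  Token 4: 'girl' -> NEW (unique so far: 4)
  Token 5: 'warm' -> NEW (unique so far: 5)
  Token 6: 'after' -> NEW (unique so far: 6)
  Token 7: 'opened' -> NEW (unique so far: 7)
  Token 8: 'after' -> duplicate (unique so far: 7)
  Token 9: 'doctor' -> NEW (unique so far: 8)
  Token 10: 'warm' -> duplicate (unique so far: 8)
  Token 11: 'under' -> NEW (unique so far: 9)
  Token 12: 'window' -> NEW (unique so far: 10)
  Token 13: 'near' -> NEW (unique so far: 11)
Unique types: ('after', 'bear', 'doctor', 'girl', 'near', 'opened', 'slowly', 'these', 'under', 'warm', 'window')
Vocabulary size: 11

11


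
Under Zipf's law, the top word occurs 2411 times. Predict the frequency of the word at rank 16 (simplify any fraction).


Zipf's law: freq(rank) = f1 / rank
f1 = 2411, rank = 16
freq = 2411 / 16
GCD(2411, 16) = 1
Simplified: 2411/16

2411/16


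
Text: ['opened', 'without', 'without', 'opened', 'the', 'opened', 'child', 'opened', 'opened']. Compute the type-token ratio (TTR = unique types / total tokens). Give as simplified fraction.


Tokens: 9
Unique types: ('child', 'opened', 'the', 'without') = 4
TTR = 4/9
Already in lowest terms.

4/9


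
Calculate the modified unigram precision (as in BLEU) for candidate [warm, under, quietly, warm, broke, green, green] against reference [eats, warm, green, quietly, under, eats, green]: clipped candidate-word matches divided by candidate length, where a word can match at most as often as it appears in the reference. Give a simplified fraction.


Reference word counts: {'eats': 2, 'green': 2, 'quietly': 1, 'under': 1, 'warm': 1}
Checking each candidate word (with clipping):
  'warm' -> in reference (ref count 1, used 1/1) -> match (matches: 1)
  'under' -> in reference (ref count 1, used 1/1) -> match (matches: 2)
  'quietly' -> in reference (ref count 1, used 1/1) -> match (matches: 3)
  'warm' -> ref count 1 already used up (1/1) -> clipped, no match (matches: 3)
  'broke' -> not in reference -> no match (matches: 3)
  'green' -> in reference (ref count 2, used 1/2) -> match (matches: 4)
  'green' -> in reference (ref count 2, used 2/2) -> match (matches: 5)
Clipped matches: 5, Candidate length: 7
Precision = 5/7

5/7


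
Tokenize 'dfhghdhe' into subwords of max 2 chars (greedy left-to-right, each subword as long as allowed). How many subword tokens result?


'dfhghdhe' has 8 characters.
Chunking with max size 2:
  Chunk 1: 'df' (positions 0-1)
  Chunk 2: 'hg' (positions 2-3)
  Chunk 3: 'hd' (positions 4-5)
  Chunk 4: 'he' (positions 6-7)
Total chunks: ceil(8 / 2) = 4

4


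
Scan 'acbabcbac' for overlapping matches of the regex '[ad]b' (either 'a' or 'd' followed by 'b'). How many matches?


Pattern: [ad]b means either 'a' or 'd' followed by 'b'.
Scanning 'acbabcbac' position-by-position:
  Pos 0: window 'ac' -> no
  Pos 1: window 'cb' -> no
  Pos 2: window 'ba' -> no
  Pos 3: window 'ab' -> MATCH
  Pos 4: window 'bc' -> no
  Pos 5: window 'cb' -> no
  Pos 6: window 'ba' -> no
  Pos 7: window 'ac' -> no
  Pos 8: window 'c' -> no
Total matches: 1

1


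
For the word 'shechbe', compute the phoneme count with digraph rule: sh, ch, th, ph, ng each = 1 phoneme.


Parsing 'shechbe' greedily, digraphs first:
  'sh' -> digraph (1 consonant phoneme) (phonemes so far: 1)
  'e' -> vowel phoneme (phonemes so far: 2)
  'ch' -> digraph (1 consonant phoneme) (phonemes so far: 3)
  'b' -> consonant phoneme (phonemes so far: 4)
  'e' -> vowel phoneme (phonemes so far: 5)
Total phonemes: 5

5


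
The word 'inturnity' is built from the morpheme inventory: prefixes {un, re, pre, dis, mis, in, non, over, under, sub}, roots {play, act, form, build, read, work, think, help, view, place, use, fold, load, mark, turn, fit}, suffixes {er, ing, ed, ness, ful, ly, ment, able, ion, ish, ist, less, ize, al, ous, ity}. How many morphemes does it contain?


Segmenting 'inturnity' against the inventory:
  'in' -> prefix (morpheme 1)
  'turn' -> root (morpheme 2)
  'ity' -> suffix (morpheme 3)
Total morphemes: 3

3


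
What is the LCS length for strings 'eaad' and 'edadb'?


DP table for LCS of 'eaad' and 'edadb':
       e  d  a  d  b
    0  0  0  0  0  0
  e 0  1  1  1  1  1
  a 0  1  1  2  2  2
  a 0  1  1  2  2  2
  d 0  1  2  2  3  3
LCS: 'ead'
LCS length = 3

3


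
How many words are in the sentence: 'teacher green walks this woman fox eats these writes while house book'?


Counting words by splitting on spaces:
  Word 1: 'teacher'
  Word 2: 'green'
  Word 3: 'walks'
  Word 4: 'this'
  Word 5: 'woman'
  Word 6: 'fox'
  Word 7: 'eats'
  Word 8: 'these'
  Word 9: 'writes'
  Word 10: 'while'
  Word 11: 'house'
  Word 12: 'book'
Total words: 12

12


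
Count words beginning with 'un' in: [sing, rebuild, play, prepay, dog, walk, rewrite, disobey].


Checking each word for prefix 'un':
  'sing' -> no (count: 0)
  'rebuild' -> no (count: 0)
  'play' -> no (count: 0)
  'prepay' -> no (count: 0)
  'dog' -> no (count: 0)
  'walk' -> no (count: 0)
  'rewrite' -> no (count: 0)
  'disobey' -> no (count: 0)
Total with prefix 'un': 0

0


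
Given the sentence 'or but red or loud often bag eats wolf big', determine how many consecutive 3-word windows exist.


Word trigrams from [10] words:
  Trigram 1: (or but red)
  Trigram 2: (but red or)
  Trigram 3: (red or loud)
  Trigram 4: (or loud often)
  Trigram 5: (loud often bag)
  Trigram 6: (often bag eats)
  Trigram 7: (bag eats wolf)
  Trigram 8: (eats wolf big)
Total word trigrams: 10 - 2 = 8

8


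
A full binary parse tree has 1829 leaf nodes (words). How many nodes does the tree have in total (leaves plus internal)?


Leaf nodes (terminals): 1829
Internal nodes = n - 1 = 1829 - 1 = 1828
Total = leaves + internal = 1829 + 1828 = 3657

3657


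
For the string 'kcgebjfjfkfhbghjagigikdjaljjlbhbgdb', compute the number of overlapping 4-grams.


String 'kcgebjfjfkfhbghjagigikdjaljjlbhbgdb' has length L = 35.
Number of overlapping n-grams = L - n + 1
Substituting: 35 - 4 + 1 = 32

32


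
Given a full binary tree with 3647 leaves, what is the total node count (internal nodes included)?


Leaf nodes (terminals): 3647
Internal nodes = n - 1 = 3647 - 1 = 3646
Total = leaves + internal = 3647 + 3646 = 7293

7293


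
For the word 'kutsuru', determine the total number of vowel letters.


Scanning each character of 'kutsuru':
  Position 1: 'k' -> consonant (running count: 0)
  Position 2: 'u' -> vowel (running count: 1)
  Position 3: 't' -> consonant (running count: 1)
  Position 4: 's' -> consonant (running count: 1)
  Position 5: 'u' -> vowel (running count: 2)
  Position 6: 'r' -> consonant (running count: 2)
  Position 7: 'u' -> vowel (running count: 3)
Total vowels: 3

3


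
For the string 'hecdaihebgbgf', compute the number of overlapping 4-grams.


String 'hecdaihebgbgf' has length L = 13.
Number of overlapping n-grams = L - n + 1
Substituting: 13 - 4 + 1 = 10

10


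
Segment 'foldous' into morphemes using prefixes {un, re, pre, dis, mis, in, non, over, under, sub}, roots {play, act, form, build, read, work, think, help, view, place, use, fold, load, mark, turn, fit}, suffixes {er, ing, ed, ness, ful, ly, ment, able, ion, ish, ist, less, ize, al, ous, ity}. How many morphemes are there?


Segmenting 'foldous' against the inventory:
  'fold' -> root (morpheme 1)
  'ous' -> suffix (morpheme 2)
Total morphemes: 2

2


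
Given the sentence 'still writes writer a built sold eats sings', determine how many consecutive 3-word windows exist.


Word trigrams from [8] words:
  Trigram 1: (still writes writer)
  Trigram 2: (writes writer a)
  Trigram 3: (writer a built)
  Trigram 4: (a built sold)
  Trigram 5: (built sold eats)
  Trigram 6: (sold eats sings)
Total word trigrams: 8 - 2 = 6

6


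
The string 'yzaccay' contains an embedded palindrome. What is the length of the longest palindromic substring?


Scanning 'yzaccay' for palindromic substrings.
Substring at positions 2-5: 'acca'.
Check: reverse('acca') = 'acca' -> palindrome confirmed.
Neighbouring characters ('z' / 'y') break symmetry, so it cannot extend further.
No longer palindromic substring exists; longest length = 4

4


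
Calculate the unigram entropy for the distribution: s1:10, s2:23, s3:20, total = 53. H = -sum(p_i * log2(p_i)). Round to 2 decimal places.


Computing entropy H = -sum(p_i * log2(p_i)):
  s1: p = 10/53 = 0.1887, -p*log2(p) = 0.4540
  s2: p = 23/53 = 0.4340, -p*log2(p) = 0.5226
  s3: p = 20/53 = 0.3774, -p*log2(p) = 0.5306
H = sum of terms = 1.5072
Rounded to 2 decimals: 1.51

1.51


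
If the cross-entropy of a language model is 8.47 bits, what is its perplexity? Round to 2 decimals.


Perplexity formula: PP = 2^H
H = 8.47
PP = 2^8.47
Decompose: 2^8.47 = 2^8 * 2^0.47
2^8 = 256, 2^0.47 ~ 1.3851095
PP ~ 256 * 1.3851095 = 354.5880320
Rounded to 2 decimals: 354.59

354.59


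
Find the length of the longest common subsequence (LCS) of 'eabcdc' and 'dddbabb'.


DP table for LCS of 'eabcdc' and 'dddbabb':
       d  d  d  b  a  b  b
    0  0  0  0  0  0  0  0
  e 0  0  0  0  0  0  0  0
  a 0  0  0  0  0  1  1  1
  b 0  0  0  0  1  1  2  2
  c 0  0  0  0  1  1  2  2
  d 0  1  1  1  1  1  2  2
  c 0  1  1  1  1  1  2  2
LCS: 'ab'
LCS length = 2

2


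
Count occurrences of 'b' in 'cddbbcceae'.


Scanning 'cddbbcceae' for 'b':
  Position 3: 'b' -> MATCH (count: 1)
  Position 4: 'b' -> MATCH (count: 2)
Total occurrences of 'b': 2

2


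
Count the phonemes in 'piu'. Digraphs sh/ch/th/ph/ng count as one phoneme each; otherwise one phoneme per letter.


Parsing 'piu' greedily, digraphs first:
  'p' -> consonant phoneme (phonemes so far: 1)
  'i' -> vowel phoneme (phonemes so far: 2)
  'u' -> vowel phoneme (phonemes so far: 3)
Total phonemes: 3

3


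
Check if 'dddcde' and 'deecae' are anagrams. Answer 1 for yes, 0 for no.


Sort characters of 'dddcde': 'cdddde'
Sort characters of 'deecae': 'acdeee'
Sorted forms differ -> they are NOT anagrams
Result: 0

0


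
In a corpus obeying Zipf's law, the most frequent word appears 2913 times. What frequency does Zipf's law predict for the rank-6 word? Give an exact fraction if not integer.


Zipf's law: freq(rank) = f1 / rank
f1 = 2913, rank = 6
freq = 2913 / 6
GCD(2913, 6) = 3
Simplified: 971/2

971/2


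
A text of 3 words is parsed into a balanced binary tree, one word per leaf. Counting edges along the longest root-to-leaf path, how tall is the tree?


In a balanced binary tree with n leaves the deepest leaf is ceil(log2(n)) edges below the root.
log2(3) = 1.5850
ceil(1.5850) = 2
height (edges) = 2

2


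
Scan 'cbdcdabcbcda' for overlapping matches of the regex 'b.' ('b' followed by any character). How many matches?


Pattern: b. means 'b' followed by any character.
Scanning 'cbdcdabcbcda' position-by-position:
  Pos 0: window 'cb' -> no
  Pos 1: window 'bd' -> MATCH
  Pos 2: window 'dc' -> no
  Pos 3: window 'cd' -> no
  Pos 4: window 'da' -> no
  Pos 5: window 'ab' -> no
  Pos 6: window 'bc' -> MATCH
  Pos 7: window 'cb' -> no
  Pos 8: window 'bc' -> MATCH
  Pos 9: window 'cd' -> no
  Pos 10: window 'da' -> no
  Pos 11: window 'a' -> no
Total matches: 3

3


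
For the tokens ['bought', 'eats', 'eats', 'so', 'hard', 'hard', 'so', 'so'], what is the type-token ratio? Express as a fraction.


Tokens: 8
Unique types: ('bought', 'eats', 'hard', 'so') = 4
TTR = 4/8
Simplify: divide both by 4 -> 1/2
TTR = 1/2

1/2


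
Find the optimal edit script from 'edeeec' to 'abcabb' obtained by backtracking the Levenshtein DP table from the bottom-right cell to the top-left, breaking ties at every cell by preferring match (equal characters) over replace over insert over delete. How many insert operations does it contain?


Edit distance = 6. Backtracking from cell (6, 6) with preference match > replace > insert > delete,
then listing the resulting alignment 'edeeec' -> 'abcabb' left to right:
  Step 1: replace e->a
  Step 2: replace d->b
  Step 3: replace e->c
  Step 4: replace e->a
  Step 5: replace e->b
  Step 6: replace c->b
Total insertions: 0

0


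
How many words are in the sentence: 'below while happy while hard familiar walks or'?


Counting words by splitting on spaces:
  Word 1: 'below'
  Word 2: 'while'
  Word 3: 'happy'
  Word 4: 'while'
  Word 5: 'hard'
  Word 6: 'familiar'
  Word 7: 'walks'
  Word 8: 'or'
Total words: 8

8


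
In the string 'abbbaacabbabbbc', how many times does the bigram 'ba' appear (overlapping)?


Scanning 'abbbaacabbabbbc' for bigram 'ba':
  Position 0: 'ab' -> no
  Position 1: 'bb' -> no
  Position 2: 'bb' -> no
  Position 3: 'ba' -> MATCH
  Position 4: 'aa' -> no
  Position 5: 'ac' -> no
  Position 6: 'ca' -> no
  Position 7: 'ab' -> no
  Position 8: 'bb' -> no
  Position 9: 'ba' -> MATCH
  Position 10: 'ab' -> no
  Position 11: 'bb' -> no
  Position 12: 'bb' -> no
  Position 13: 'bc' -> no
Total matches: 2

2


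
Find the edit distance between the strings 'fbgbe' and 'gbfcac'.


Building DP table for s1='fbgbe' (len 5) and s2='gbfcac' (len 6):
       g  b  f  c  a  c
    0  1  2  3  4  5  6
  f 1  1  2  2  3  4  5
  b 2  2  1  2  3  4  5
  g 3  2  2  2  3  4  5
  b 4  3  2  3  3  4  5
  e 5  4  3  3  4  4  5
Edit distance = dp[5][6] = 5

5


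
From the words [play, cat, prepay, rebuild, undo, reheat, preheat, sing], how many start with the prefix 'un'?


Checking each word for prefix 'un':
  'play' -> no (count: 0)
  'cat' -> no (count: 0)
  'prepay' -> no (count: 0)
  'rebuild' -> no (count: 0)
  'undo' -> YES, starts with 'un' (count: 1)
  'reheat' -> no (count: 1)
  'preheat' -> no (count: 1)
  'sing' -> no (count: 1)
Total with prefix 'un': 1

1


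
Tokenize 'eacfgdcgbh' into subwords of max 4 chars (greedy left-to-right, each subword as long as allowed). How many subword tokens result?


'eacfgdcgbh' has 10 characters.
Chunking with max size 4:
  Chunk 1: 'eacf' (positions 0-3)
  Chunk 2: 'gdcg' (positions 4-7)
  Chunk 3: 'bh' (positions 8-9)
Total chunks: ceil(10 / 4) = 3

3


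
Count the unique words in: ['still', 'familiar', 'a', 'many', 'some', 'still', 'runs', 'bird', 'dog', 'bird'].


Listing all tokens and tracking unique types:
  Token 1: 'still' -> NEW (unique so far: 1)
  Token 2: 'familiar' -> NEW (unique so far: 2)
  Token 3: 'a' -> NEW (unique so far: 3)
  Token 4: 'many' -> NEW (unique so far: 4)
  Token 5: 'some' -> NEW (unique so far: 5)
  Token 6: 'still' -> duplicate (unique so far: 5)
  Token 7: 'runs' -> NEW (unique so far: 6)
  Token 8: 'bird' -> NEW (unique so far: 7)
  Token 9: 'dog' -> NEW (unique so far: 8)
  Token 10: 'bird' -> duplicate (unique so far: 8)
Unique types: ('a', 'bird', 'dog', 'familiar', 'many', 'runs', 'some', 'still')
Vocabulary size: 8

8


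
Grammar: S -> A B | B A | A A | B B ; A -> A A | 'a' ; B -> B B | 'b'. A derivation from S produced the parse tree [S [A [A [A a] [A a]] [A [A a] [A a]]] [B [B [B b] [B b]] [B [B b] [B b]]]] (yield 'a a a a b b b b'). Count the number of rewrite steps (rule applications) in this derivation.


Every bracketed nonterminal node [X ...] in the tree is produced by exactly one rule application.
Reading the tree off as a leftmost derivation:
  Step 1: S  =>  A B   (applied S -> A B)
  Step 2: A B  =>  A A B   (applied A -> A A)
  Step 3: A A B  =>  A A A B   (applied A -> A A)
  Step 4: A A A B  =>  a A A B   (applied A -> a)
  Step 5: a A A B  =>  a a A B   (applied A -> a)
  Step 6: a a A B  =>  a a A A B   (applied A -> A A)
  Step 7: a a A A B  =>  a a a A B   (applied A -> a)
  Step 8: a a a A B  =>  a a a a B   (applied A -> a)
  Step 9: a a a a B  =>  a a a a B B   (applied B -> B B)
  Step 10: a a a a B B  =>  a a a a B B B   (applied B -> B B)
  Step 11: a a a a B B B  =>  a a a a b B B   (applied B -> b)
  Step 12: a a a a b B B  =>  a a a a b b B   (applied B -> b)
  Step 13: a a a a b b B  =>  a a a a b b B B   (applied B -> B B)
  Step 14: a a a a b b B B  =>  a a a a b b b B   (applied B -> b)
  Step 15: a a a a b b b B  =>  a a a a b b b b   (applied B -> b)
Final yield: a a a a b b b b
Total rewrite steps: 15

15
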